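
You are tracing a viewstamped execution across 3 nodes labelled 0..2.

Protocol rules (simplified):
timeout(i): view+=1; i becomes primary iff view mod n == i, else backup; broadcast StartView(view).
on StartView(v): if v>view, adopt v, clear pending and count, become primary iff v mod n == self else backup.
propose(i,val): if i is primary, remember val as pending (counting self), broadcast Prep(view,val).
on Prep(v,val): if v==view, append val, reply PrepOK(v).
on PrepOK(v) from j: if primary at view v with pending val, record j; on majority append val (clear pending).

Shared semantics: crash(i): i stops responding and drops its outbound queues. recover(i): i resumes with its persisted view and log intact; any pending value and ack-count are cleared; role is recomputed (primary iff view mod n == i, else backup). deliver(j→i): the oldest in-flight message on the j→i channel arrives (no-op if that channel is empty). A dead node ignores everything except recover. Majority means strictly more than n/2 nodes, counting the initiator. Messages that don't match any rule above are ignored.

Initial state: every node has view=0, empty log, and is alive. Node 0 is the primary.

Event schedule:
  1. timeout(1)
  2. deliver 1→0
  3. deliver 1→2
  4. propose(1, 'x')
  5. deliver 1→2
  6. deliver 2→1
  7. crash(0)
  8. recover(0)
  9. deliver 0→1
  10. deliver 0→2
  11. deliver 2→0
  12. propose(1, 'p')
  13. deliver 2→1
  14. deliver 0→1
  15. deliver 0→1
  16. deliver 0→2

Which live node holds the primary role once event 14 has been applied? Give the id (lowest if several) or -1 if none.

1

[1] timeout(1) → N1(prim v1 [-])
[2] deliver 1→0 → N0(back v1 [-])
[3] deliver 1→2 → N2(back v1 [-])
[4] propose(1,'x') → ∅
[5] deliver 1→2 → N2(back v1 [x])
[6] deliver 2→1 → N1(prim v1 [x])
[7] crash(0) → N0(✗back v1 [-])
[8] recover(0) → N0(back v1 [-])
[9] deliver 0→1 → ∅
[10] deliver 0→2 → ∅
[11] deliver 2→0 → ∅
[12] propose(1,'p') → ∅
[13] deliver 2→1 → ∅
[14] deliver 0→1 → ∅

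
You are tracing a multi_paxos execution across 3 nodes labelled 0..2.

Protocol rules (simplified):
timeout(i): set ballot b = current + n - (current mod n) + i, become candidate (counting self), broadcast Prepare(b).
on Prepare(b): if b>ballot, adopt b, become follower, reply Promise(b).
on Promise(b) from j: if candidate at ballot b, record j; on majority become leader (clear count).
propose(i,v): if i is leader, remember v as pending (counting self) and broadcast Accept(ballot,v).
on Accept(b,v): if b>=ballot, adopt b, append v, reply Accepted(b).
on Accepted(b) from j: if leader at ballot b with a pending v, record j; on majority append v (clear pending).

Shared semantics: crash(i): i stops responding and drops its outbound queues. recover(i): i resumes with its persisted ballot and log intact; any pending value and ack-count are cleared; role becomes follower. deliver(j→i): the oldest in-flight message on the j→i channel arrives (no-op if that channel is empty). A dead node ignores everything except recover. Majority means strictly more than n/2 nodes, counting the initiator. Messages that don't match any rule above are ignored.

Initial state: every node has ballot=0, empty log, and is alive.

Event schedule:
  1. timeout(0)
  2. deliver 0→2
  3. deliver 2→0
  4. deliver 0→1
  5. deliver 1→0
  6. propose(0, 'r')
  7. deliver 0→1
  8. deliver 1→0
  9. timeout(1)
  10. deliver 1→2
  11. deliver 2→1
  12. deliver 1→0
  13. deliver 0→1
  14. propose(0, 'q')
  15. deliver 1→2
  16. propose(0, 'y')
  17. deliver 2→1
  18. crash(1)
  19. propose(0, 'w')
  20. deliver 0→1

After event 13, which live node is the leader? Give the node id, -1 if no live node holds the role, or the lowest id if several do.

1

[1] timeout(0) → N0(cand b3 [-])
[2] deliver 0→2 → N2(foll b3 [-])
[3] deliver 2→0 → N0(lead b3 [-])
[4] deliver 0→1 → N1(foll b3 [-])
[5] deliver 1→0 → ∅
[6] propose(0,'r') → ∅
[7] deliver 0→1 → N1(foll b3 [r])
[8] deliver 1→0 → N0(lead b3 [r])
[9] timeout(1) → N1(cand b7 [r])
[10] deliver 1→2 → N2(foll b7 [-])
[11] deliver 2→1 → N1(lead b7 [r])
[12] deliver 1→0 → N0(foll b7 [r])
[13] deliver 0→1 → ∅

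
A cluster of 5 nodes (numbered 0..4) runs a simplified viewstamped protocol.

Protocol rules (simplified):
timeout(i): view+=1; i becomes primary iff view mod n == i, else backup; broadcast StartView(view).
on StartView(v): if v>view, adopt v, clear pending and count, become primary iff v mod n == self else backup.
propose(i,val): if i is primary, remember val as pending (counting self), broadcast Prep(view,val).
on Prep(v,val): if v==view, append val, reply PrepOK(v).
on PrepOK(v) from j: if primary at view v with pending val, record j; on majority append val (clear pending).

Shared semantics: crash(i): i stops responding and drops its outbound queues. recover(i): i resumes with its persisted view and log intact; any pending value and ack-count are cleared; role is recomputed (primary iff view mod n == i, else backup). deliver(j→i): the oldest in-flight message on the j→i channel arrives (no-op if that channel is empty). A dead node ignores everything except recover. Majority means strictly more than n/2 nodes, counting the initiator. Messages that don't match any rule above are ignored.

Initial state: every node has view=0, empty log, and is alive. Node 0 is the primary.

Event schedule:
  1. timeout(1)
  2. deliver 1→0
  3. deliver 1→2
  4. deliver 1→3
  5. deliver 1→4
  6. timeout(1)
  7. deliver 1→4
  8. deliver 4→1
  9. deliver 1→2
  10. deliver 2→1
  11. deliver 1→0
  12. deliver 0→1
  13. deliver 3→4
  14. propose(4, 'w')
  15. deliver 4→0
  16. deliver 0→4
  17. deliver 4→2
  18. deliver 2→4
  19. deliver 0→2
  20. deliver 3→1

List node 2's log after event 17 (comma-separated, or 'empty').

step 1 timeout(1): 1={prim,v=1,log=-}
step 2 deliver 1→0: 0={back,v=1,log=-}
step 3 deliver 1→2: 2={back,v=1,log=-}
step 4 deliver 1→3: 3={back,v=1,log=-}
step 5 deliver 1→4: 4={back,v=1,log=-}
step 6 timeout(1): 1={back,v=2,log=-}
step 7 deliver 1→4: 4={back,v=2,log=-}
step 8 deliver 4→1: —
step 9 deliver 1→2: 2={prim,v=2,log=-}
step 10 deliver 2→1: —
step 11 deliver 1→0: 0={back,v=2,log=-}
step 12 deliver 0→1: —
step 13 deliver 3→4: —
step 14 propose(4,'w'): —
step 15 deliver 4→0: —
step 16 deliver 0→4: —
step 17 deliver 4→2: —

empty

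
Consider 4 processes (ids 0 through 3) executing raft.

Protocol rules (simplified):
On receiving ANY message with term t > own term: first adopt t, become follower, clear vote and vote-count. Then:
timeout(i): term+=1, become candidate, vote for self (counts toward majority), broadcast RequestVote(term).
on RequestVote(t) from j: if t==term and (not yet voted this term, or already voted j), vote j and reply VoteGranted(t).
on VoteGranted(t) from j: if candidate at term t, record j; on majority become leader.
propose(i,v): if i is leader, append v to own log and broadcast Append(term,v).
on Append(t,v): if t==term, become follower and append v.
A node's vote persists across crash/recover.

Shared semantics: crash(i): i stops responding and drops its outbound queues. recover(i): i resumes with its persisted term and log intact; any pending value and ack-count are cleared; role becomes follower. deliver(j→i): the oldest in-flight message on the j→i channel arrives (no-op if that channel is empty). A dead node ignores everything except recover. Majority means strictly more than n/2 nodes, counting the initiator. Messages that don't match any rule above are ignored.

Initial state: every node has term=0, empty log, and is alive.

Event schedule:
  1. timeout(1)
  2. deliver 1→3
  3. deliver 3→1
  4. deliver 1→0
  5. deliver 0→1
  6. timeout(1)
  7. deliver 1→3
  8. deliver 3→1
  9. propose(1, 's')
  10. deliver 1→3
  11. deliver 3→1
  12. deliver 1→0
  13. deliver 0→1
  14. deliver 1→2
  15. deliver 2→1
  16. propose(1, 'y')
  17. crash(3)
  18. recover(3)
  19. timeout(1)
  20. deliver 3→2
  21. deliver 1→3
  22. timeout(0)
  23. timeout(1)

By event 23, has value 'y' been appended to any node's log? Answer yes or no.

yes

[1] timeout(1) → N1(cand t1 [-])
[2] deliver 1→3 → N3(foll t1 [-])
[3] deliver 3→1 → ∅
[4] deliver 1→0 → N0(foll t1 [-])
[5] deliver 0→1 → N1(lead t1 [-])
[6] timeout(1) → N1(cand t2 [-])
[7] deliver 1→3 → N3(foll t2 [-])
[8] deliver 3→1 → ∅
[9] propose(1,'s') → ∅
[10] deliver 1→3 → ∅
[11] deliver 3→1 → ∅
[12] deliver 1→0 → N0(foll t2 [-])
[13] deliver 0→1 → N1(lead t2 [-])
[14] deliver 1→2 → N2(foll t1 [-])
[15] deliver 2→1 → ∅
[16] propose(1,'y') → N1(lead t2 [y])
[17] crash(3) → N3(✗foll t2 [-])
[18] recover(3) → N3(foll t2 [-])
[19] timeout(1) → N1(cand t3 [y])
[20] deliver 3→2 → ∅
[21] deliver 1→3 → N3(foll t2 [y])
[22] timeout(0) → N0(cand t3 [-])
[23] timeout(1) → N1(cand t4 [y])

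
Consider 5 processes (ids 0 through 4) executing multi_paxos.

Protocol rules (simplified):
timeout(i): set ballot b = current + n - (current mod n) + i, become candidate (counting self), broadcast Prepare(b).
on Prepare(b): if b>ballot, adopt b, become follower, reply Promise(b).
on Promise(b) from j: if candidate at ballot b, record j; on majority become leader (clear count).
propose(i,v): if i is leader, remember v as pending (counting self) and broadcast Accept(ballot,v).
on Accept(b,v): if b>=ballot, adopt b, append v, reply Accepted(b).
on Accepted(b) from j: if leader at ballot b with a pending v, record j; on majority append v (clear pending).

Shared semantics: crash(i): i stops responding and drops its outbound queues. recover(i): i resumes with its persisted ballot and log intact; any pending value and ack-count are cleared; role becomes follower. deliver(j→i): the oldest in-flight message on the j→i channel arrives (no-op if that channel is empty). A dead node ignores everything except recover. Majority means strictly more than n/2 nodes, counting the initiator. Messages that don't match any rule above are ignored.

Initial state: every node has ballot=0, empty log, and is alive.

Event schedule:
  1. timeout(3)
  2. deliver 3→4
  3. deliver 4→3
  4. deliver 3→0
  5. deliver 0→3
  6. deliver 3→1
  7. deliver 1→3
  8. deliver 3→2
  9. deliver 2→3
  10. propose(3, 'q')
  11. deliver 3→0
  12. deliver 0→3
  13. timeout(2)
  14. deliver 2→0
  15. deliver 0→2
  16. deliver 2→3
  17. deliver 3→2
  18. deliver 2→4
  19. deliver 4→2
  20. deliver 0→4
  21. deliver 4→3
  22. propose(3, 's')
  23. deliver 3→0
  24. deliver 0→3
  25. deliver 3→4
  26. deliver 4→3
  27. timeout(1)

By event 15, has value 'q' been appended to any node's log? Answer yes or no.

after 1 — timeout(3): n3:cand/b8/[-]
after 2 — deliver 3→4: n4:foll/b8/[-]
after 3 — deliver 4→3: ·
after 4 — deliver 3→0: n0:foll/b8/[-]
after 5 — deliver 0→3: n3:lead/b8/[-]
after 6 — deliver 3→1: n1:foll/b8/[-]
after 7 — deliver 1→3: ·
after 8 — deliver 3→2: n2:foll/b8/[-]
after 9 — deliver 2→3: ·
after 10 — propose(3,'q'): ·
after 11 — deliver 3→0: n0:foll/b8/[q]
after 12 — deliver 0→3: ·
after 13 — timeout(2): n2:cand/b12/[-]
after 14 — deliver 2→0: n0:foll/b12/[q]
after 15 — deliver 0→2: ·

yes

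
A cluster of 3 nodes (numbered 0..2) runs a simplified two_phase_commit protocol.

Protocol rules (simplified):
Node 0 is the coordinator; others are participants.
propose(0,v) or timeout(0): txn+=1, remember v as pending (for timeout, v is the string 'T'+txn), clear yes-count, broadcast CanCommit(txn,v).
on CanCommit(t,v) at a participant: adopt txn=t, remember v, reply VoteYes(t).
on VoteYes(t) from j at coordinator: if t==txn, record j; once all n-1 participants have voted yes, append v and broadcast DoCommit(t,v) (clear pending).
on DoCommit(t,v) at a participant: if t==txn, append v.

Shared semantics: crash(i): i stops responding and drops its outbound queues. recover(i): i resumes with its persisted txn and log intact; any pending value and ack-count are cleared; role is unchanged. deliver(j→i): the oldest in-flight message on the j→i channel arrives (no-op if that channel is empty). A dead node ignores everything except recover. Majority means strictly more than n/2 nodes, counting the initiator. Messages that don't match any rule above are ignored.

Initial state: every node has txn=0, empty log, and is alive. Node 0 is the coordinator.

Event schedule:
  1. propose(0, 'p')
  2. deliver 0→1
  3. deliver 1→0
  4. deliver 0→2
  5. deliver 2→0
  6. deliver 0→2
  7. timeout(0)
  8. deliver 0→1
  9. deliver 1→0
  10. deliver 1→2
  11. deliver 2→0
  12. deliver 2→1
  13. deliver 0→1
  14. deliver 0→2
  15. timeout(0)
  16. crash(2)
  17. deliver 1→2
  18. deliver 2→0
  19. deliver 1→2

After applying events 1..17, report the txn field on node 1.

after 1 — propose(0,'p'): n0:coor/t1/[-]
after 2 — deliver 0→1: n1:part/t1/[-]
after 3 — deliver 1→0: ·
after 4 — deliver 0→2: n2:part/t1/[-]
after 5 — deliver 2→0: n0:coor/t1/[p]
after 6 — deliver 0→2: n2:part/t1/[p]
after 7 — timeout(0): n0:coor/t2/[p]
after 8 — deliver 0→1: n1:part/t1/[p]
after 9 — deliver 1→0: ·
after 10 — deliver 1→2: ·
after 11 — deliver 2→0: ·
after 12 — deliver 2→1: ·
after 13 — deliver 0→1: n1:part/t2/[p]
after 14 — deliver 0→2: n2:part/t2/[p]
after 15 — timeout(0): n0:coor/t3/[p]
after 16 — crash(2): n2:✗part/t2/[p]
after 17 — deliver 1→2: ·

2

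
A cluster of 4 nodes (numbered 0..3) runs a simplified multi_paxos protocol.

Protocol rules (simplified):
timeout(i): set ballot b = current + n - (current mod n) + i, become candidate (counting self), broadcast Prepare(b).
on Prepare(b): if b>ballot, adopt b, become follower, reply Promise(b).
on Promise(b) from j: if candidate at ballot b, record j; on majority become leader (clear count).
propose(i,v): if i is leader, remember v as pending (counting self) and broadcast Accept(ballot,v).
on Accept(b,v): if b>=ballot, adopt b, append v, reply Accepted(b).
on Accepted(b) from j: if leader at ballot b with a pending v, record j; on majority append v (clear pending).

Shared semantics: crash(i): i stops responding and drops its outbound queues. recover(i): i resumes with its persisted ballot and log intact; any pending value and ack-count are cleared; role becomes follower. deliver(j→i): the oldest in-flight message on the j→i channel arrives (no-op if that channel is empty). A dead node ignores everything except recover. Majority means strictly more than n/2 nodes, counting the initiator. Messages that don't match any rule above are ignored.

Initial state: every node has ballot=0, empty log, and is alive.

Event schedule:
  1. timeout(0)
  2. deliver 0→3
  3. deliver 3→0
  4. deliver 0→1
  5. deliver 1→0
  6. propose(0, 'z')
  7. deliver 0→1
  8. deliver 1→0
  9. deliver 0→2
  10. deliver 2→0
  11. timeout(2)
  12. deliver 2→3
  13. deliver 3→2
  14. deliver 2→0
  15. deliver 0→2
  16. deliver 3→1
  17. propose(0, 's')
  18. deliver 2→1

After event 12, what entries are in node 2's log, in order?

step 1 timeout(0): 0={cand,b=4,log=-}
step 2 deliver 0→3: 3={foll,b=4,log=-}
step 3 deliver 3→0: —
step 4 deliver 0→1: 1={foll,b=4,log=-}
step 5 deliver 1→0: 0={lead,b=4,log=-}
step 6 propose(0,'z'): —
step 7 deliver 0→1: 1={foll,b=4,log=z}
step 8 deliver 1→0: —
step 9 deliver 0→2: 2={foll,b=4,log=-}
step 10 deliver 2→0: —
step 11 timeout(2): 2={cand,b=10,log=-}
step 12 deliver 2→3: 3={foll,b=10,log=-}

empty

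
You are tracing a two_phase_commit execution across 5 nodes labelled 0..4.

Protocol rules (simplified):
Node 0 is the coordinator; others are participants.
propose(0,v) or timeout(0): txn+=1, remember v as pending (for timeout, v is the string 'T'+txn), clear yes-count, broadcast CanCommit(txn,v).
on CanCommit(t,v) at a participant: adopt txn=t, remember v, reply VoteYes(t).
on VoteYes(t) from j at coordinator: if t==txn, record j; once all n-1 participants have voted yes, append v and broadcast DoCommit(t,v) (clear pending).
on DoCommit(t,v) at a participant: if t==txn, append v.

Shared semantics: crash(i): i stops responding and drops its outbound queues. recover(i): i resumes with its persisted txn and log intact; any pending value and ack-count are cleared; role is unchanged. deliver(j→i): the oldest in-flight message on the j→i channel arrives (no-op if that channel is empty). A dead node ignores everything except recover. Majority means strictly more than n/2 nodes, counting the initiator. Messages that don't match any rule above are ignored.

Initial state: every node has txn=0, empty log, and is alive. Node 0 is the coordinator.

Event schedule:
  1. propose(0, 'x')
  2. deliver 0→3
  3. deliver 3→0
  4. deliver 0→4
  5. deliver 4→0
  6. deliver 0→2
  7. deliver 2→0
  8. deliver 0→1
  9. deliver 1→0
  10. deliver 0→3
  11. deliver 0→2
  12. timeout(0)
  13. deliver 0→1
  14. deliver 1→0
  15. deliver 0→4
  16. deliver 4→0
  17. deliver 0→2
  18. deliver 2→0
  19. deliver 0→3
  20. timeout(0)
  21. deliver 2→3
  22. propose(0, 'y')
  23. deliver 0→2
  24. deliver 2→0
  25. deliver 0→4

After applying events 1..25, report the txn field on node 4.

2

1. propose(0,'x'):  <0:coor t1 ->
2. deliver 0→3:  <3:part t1 ->
3. deliver 3→0:  nop
4. deliver 0→4:  <4:part t1 ->
5. deliver 4→0:  nop
6. deliver 0→2:  <2:part t1 ->
7. deliver 2→0:  nop
8. deliver 0→1:  <1:part t1 ->
9. deliver 1→0:  <0:coor t1 x>
10. deliver 0→3:  <3:part t1 x>
11. deliver 0→2:  <2:part t1 x>
12. timeout(0):  <0:coor t2 x>
13. deliver 0→1:  <1:part t1 x>
14. deliver 1→0:  nop
15. deliver 0→4:  <4:part t1 x>
16. deliver 4→0:  nop
17. deliver 0→2:  <2:part t2 x>
18. deliver 2→0:  nop
19. deliver 0→3:  <3:part t2 x>
20. timeout(0):  <0:coor t3 x>
21. deliver 2→3:  nop
22. propose(0,'y'):  <0:coor t4 x>
23. deliver 0→2:  <2:part t3 x>
24. deliver 2→0:  nop
25. deliver 0→4:  <4:part t2 x>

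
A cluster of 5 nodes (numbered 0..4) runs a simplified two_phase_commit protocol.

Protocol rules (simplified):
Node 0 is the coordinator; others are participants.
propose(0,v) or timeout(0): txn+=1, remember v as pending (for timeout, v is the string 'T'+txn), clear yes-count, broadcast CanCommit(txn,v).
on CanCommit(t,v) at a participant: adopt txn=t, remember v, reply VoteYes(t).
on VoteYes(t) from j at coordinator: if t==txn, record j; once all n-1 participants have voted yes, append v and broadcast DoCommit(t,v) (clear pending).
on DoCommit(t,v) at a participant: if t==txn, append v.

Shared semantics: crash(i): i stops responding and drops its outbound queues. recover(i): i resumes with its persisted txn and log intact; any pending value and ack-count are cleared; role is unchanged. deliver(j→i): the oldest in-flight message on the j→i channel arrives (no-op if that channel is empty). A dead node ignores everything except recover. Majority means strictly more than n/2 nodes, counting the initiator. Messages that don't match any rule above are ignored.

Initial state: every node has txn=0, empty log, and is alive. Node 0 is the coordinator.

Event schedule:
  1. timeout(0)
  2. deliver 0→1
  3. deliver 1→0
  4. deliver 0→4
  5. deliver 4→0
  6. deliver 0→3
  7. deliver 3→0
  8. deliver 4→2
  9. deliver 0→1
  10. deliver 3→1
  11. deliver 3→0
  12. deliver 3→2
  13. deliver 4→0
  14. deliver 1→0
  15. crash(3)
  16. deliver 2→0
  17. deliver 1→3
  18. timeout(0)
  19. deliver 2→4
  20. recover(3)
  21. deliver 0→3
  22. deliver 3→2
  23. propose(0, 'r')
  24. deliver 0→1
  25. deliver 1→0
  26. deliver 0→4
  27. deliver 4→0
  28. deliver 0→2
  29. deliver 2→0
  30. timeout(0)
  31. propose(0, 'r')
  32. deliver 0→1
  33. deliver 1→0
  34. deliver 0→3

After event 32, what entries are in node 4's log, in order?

empty

[1] timeout(0) → N0(coor t1 [-])
[2] deliver 0→1 → N1(part t1 [-])
[3] deliver 1→0 → ∅
[4] deliver 0→4 → N4(part t1 [-])
[5] deliver 4→0 → ∅
[6] deliver 0→3 → N3(part t1 [-])
[7] deliver 3→0 → ∅
[8] deliver 4→2 → ∅
[9] deliver 0→1 → ∅
[10] deliver 3→1 → ∅
[11] deliver 3→0 → ∅
[12] deliver 3→2 → ∅
[13] deliver 4→0 → ∅
[14] deliver 1→0 → ∅
[15] crash(3) → N3(✗part t1 [-])
[16] deliver 2→0 → ∅
[17] deliver 1→3 → ∅
[18] timeout(0) → N0(coor t2 [-])
[19] deliver 2→4 → ∅
[20] recover(3) → N3(part t1 [-])
[21] deliver 0→3 → N3(part t2 [-])
[22] deliver 3→2 → ∅
[23] propose(0,'r') → N0(coor t3 [-])
[24] deliver 0→1 → N1(part t2 [-])
[25] deliver 1→0 → ∅
[26] deliver 0→4 → N4(part t2 [-])
[27] deliver 4→0 → ∅
[28] deliver 0→2 → N2(part t1 [-])
[29] deliver 2→0 → ∅
[30] timeout(0) → N0(coor t4 [-])
[31] propose(0,'r') → N0(coor t5 [-])
[32] deliver 0→1 → N1(part t3 [-])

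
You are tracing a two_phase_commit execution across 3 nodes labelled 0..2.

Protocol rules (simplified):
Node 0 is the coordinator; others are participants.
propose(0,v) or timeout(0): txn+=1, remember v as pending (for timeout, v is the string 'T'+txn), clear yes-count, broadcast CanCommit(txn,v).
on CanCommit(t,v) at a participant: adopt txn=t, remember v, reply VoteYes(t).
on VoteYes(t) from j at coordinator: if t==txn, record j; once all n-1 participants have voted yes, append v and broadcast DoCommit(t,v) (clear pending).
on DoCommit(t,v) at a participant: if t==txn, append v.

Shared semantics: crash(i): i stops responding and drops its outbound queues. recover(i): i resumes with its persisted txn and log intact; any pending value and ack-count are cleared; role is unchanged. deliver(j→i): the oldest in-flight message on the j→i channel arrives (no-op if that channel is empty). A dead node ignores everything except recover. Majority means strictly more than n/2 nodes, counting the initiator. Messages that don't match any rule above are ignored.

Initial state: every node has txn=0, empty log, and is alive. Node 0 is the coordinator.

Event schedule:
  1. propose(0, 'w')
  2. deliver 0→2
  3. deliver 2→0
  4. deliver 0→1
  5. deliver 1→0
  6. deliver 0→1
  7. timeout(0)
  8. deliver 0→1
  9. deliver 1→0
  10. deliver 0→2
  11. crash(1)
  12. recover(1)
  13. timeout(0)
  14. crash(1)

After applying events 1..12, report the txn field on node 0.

2

1. propose(0,'w'):  <0:coor t1 ->
2. deliver 0→2:  <2:part t1 ->
3. deliver 2→0:  nop
4. deliver 0→1:  <1:part t1 ->
5. deliver 1→0:  <0:coor t1 w>
6. deliver 0→1:  <1:part t1 w>
7. timeout(0):  <0:coor t2 w>
8. deliver 0→1:  <1:part t2 w>
9. deliver 1→0:  nop
10. deliver 0→2:  <2:part t1 w>
11. crash(1):  <1:✗part t2 w>
12. recover(1):  <1:part t2 w>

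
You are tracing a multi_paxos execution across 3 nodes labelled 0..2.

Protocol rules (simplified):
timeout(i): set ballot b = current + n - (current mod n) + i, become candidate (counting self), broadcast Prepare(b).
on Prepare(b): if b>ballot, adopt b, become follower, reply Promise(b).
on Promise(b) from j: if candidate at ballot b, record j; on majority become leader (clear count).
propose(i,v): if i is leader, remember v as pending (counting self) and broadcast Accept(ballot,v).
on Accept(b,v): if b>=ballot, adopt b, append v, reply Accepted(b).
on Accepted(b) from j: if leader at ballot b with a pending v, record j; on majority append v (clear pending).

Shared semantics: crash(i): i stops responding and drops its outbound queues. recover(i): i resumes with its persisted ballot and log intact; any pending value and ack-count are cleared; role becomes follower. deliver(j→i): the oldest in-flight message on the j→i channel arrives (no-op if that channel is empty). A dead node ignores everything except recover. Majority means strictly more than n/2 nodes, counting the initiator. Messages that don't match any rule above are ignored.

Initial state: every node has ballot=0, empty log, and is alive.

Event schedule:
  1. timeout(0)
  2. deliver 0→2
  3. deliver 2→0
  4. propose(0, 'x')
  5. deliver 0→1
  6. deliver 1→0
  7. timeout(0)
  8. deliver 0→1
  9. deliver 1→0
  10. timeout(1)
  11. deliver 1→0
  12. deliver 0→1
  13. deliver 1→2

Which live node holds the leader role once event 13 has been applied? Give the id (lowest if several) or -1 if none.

-1

e1 timeout(0): 0[cand,b=3,-]
e2 deliver 0→2: 2[foll,b=3,-]
e3 deliver 2→0: 0[lead,b=3,-]
e4 propose(0,'x'): ·
e5 deliver 0→1: 1[foll,b=3,-]
e6 deliver 1→0: ·
e7 timeout(0): 0[cand,b=6,-]
e8 deliver 0→1: 1[foll,b=3,x]
e9 deliver 1→0: ·
e10 timeout(1): 1[cand,b=7,x]
e11 deliver 1→0: 0[foll,b=7,-]
e12 deliver 0→1: ·
e13 deliver 1→2: 2[foll,b=7,-]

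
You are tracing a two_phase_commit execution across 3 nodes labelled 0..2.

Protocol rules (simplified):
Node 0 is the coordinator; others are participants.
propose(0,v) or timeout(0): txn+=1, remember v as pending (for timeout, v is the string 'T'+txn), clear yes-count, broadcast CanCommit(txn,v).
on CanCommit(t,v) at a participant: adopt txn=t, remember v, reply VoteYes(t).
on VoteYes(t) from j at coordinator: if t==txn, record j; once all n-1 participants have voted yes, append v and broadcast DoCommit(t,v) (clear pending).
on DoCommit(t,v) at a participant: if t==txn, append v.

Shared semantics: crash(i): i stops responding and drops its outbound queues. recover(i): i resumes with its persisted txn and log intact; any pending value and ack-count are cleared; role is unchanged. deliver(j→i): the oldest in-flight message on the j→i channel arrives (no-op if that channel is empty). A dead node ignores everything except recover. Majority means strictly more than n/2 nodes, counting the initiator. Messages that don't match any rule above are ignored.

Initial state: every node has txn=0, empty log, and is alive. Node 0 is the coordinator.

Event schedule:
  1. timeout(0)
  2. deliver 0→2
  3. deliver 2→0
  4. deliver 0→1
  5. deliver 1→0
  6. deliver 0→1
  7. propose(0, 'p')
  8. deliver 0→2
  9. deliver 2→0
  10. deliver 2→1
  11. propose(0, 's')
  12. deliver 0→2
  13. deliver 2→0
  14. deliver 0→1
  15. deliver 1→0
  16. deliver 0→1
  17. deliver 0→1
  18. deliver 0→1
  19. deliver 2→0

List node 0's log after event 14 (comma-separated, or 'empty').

T1

e1 timeout(0): 0[coor,t=1,-]
e2 deliver 0→2: 2[part,t=1,-]
e3 deliver 2→0: ·
e4 deliver 0→1: 1[part,t=1,-]
e5 deliver 1→0: 0[coor,t=1,T1]
e6 deliver 0→1: 1[part,t=1,T1]
e7 propose(0,'p'): 0[coor,t=2,T1]
e8 deliver 0→2: 2[part,t=1,T1]
e9 deliver 2→0: ·
e10 deliver 2→1: ·
e11 propose(0,'s'): 0[coor,t=3,T1]
e12 deliver 0→2: 2[part,t=2,T1]
e13 deliver 2→0: ·
e14 deliver 0→1: 1[part,t=2,T1]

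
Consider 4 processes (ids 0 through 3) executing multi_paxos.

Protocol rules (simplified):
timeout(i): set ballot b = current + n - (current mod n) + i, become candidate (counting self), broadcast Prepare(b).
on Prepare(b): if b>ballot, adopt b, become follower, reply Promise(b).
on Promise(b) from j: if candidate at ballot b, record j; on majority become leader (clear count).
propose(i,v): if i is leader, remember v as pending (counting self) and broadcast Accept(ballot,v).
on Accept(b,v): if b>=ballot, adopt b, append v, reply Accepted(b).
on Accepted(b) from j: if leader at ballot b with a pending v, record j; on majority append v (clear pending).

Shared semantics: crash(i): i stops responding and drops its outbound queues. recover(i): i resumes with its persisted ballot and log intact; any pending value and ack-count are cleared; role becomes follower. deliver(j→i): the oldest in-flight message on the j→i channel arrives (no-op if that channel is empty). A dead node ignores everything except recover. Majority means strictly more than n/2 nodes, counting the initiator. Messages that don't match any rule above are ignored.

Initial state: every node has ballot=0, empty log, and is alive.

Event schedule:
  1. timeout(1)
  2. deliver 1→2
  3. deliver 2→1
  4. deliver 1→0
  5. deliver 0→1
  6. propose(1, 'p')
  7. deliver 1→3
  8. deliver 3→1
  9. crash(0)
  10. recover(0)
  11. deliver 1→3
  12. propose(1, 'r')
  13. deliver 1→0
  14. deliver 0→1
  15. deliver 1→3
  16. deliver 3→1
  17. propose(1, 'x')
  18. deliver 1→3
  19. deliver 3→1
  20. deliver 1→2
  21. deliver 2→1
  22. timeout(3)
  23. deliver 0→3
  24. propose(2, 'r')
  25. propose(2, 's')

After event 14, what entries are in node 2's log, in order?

empty

step 1 timeout(1): 1={cand,b=5,log=-}
step 2 deliver 1→2: 2={foll,b=5,log=-}
step 3 deliver 2→1: —
step 4 deliver 1→0: 0={foll,b=5,log=-}
step 5 deliver 0→1: 1={lead,b=5,log=-}
step 6 propose(1,'p'): —
step 7 deliver 1→3: 3={foll,b=5,log=-}
step 8 deliver 3→1: —
step 9 crash(0): 0={✗foll,b=5,log=-}
step 10 recover(0): 0={foll,b=5,log=-}
step 11 deliver 1→3: 3={foll,b=5,log=p}
step 12 propose(1,'r'): —
step 13 deliver 1→0: 0={foll,b=5,log=p}
step 14 deliver 0→1: —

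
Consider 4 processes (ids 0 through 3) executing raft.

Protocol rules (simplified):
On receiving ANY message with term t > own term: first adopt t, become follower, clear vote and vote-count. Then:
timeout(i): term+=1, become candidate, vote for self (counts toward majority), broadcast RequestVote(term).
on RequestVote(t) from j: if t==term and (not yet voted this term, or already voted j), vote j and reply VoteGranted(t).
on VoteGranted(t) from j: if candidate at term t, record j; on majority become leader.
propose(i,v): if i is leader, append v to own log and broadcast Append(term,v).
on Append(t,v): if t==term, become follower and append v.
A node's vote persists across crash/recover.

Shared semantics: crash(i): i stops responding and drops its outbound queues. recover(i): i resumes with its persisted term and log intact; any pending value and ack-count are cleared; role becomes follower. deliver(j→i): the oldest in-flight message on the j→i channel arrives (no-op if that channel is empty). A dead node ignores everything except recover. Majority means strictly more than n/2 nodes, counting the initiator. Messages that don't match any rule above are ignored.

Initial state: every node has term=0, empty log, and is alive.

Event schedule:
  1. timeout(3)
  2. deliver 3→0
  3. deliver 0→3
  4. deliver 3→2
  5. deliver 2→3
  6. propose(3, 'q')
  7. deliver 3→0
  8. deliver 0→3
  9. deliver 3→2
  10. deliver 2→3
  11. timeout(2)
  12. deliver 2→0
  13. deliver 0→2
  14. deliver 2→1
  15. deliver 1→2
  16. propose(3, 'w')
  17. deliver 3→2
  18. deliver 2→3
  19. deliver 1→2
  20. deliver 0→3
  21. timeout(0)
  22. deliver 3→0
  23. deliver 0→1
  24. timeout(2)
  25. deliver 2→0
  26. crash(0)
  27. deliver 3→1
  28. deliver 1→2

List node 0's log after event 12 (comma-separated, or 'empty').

q

after 1 — timeout(3): n3:cand/t1/[-]
after 2 — deliver 3→0: n0:foll/t1/[-]
after 3 — deliver 0→3: ·
after 4 — deliver 3→2: n2:foll/t1/[-]
after 5 — deliver 2→3: n3:lead/t1/[-]
after 6 — propose(3,'q'): n3:lead/t1/[q]
after 7 — deliver 3→0: n0:foll/t1/[q]
after 8 — deliver 0→3: ·
after 9 — deliver 3→2: n2:foll/t1/[q]
after 10 — deliver 2→3: ·
after 11 — timeout(2): n2:cand/t2/[q]
after 12 — deliver 2→0: n0:foll/t2/[q]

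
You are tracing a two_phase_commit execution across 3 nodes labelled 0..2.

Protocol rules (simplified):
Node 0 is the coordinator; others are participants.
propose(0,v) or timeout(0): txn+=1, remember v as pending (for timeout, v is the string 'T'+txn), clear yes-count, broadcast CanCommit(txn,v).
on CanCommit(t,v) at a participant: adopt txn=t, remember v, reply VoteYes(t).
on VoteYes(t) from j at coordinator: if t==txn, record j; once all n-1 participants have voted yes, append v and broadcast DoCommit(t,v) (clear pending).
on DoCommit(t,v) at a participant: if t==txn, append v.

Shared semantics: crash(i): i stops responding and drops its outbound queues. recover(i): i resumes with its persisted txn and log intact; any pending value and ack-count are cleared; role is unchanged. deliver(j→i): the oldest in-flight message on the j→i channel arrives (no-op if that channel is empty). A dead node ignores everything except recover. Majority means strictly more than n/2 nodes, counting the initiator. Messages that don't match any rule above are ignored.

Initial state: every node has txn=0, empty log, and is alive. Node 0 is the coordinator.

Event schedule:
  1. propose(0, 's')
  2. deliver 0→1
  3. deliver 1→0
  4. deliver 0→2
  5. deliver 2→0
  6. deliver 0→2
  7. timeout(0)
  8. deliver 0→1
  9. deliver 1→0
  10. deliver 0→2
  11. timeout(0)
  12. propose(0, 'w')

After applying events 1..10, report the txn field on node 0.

2

e1 propose(0,'s'): 0[coor,t=1,-]
e2 deliver 0→1: 1[part,t=1,-]
e3 deliver 1→0: ·
e4 deliver 0→2: 2[part,t=1,-]
e5 deliver 2→0: 0[coor,t=1,s]
e6 deliver 0→2: 2[part,t=1,s]
e7 timeout(0): 0[coor,t=2,s]
e8 deliver 0→1: 1[part,t=1,s]
e9 deliver 1→0: ·
e10 deliver 0→2: 2[part,t=2,s]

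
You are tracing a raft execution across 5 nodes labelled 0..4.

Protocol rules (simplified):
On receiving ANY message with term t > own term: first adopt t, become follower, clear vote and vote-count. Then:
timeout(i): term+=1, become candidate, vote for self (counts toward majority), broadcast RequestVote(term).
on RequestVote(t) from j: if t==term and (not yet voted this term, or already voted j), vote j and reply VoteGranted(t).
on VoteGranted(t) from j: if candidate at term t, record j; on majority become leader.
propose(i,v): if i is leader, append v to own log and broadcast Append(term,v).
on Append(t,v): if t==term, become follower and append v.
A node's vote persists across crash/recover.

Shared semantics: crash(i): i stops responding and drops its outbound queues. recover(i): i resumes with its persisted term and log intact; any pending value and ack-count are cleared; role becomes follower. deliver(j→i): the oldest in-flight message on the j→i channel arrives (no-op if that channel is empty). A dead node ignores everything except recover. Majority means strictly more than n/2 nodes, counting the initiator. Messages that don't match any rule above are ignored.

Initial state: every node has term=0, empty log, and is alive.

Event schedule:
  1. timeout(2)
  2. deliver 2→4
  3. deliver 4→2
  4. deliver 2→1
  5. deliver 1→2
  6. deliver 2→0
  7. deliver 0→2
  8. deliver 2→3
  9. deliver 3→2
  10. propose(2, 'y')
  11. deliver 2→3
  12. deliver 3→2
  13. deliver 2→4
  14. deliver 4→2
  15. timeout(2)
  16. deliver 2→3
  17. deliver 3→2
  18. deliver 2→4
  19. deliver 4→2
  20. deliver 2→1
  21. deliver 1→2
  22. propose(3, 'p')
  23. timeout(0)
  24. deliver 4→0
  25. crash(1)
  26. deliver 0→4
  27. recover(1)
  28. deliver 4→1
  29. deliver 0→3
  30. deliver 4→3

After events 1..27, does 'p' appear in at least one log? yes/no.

no

after 1 — timeout(2): n2:cand/t1/[-]
after 2 — deliver 2→4: n4:foll/t1/[-]
after 3 — deliver 4→2: ·
after 4 — deliver 2→1: n1:foll/t1/[-]
after 5 — deliver 1→2: n2:lead/t1/[-]
after 6 — deliver 2→0: n0:foll/t1/[-]
after 7 — deliver 0→2: ·
after 8 — deliver 2→3: n3:foll/t1/[-]
after 9 — deliver 3→2: ·
after 10 — propose(2,'y'): n2:lead/t1/[y]
after 11 — deliver 2→3: n3:foll/t1/[y]
after 12 — deliver 3→2: ·
after 13 — deliver 2→4: n4:foll/t1/[y]
after 14 — deliver 4→2: ·
after 15 — timeout(2): n2:cand/t2/[y]
after 16 — deliver 2→3: n3:foll/t2/[y]
after 17 — deliver 3→2: ·
after 18 — deliver 2→4: n4:foll/t2/[y]
after 19 — deliver 4→2: n2:lead/t2/[y]
after 20 — deliver 2→1: n1:foll/t1/[y]
after 21 — deliver 1→2: ·
after 22 — propose(3,'p'): ·
after 23 — timeout(0): n0:cand/t2/[-]
after 24 — deliver 4→0: ·
after 25 — crash(1): n1:✗foll/t1/[y]
after 26 — deliver 0→4: ·
after 27 — recover(1): n1:foll/t1/[y]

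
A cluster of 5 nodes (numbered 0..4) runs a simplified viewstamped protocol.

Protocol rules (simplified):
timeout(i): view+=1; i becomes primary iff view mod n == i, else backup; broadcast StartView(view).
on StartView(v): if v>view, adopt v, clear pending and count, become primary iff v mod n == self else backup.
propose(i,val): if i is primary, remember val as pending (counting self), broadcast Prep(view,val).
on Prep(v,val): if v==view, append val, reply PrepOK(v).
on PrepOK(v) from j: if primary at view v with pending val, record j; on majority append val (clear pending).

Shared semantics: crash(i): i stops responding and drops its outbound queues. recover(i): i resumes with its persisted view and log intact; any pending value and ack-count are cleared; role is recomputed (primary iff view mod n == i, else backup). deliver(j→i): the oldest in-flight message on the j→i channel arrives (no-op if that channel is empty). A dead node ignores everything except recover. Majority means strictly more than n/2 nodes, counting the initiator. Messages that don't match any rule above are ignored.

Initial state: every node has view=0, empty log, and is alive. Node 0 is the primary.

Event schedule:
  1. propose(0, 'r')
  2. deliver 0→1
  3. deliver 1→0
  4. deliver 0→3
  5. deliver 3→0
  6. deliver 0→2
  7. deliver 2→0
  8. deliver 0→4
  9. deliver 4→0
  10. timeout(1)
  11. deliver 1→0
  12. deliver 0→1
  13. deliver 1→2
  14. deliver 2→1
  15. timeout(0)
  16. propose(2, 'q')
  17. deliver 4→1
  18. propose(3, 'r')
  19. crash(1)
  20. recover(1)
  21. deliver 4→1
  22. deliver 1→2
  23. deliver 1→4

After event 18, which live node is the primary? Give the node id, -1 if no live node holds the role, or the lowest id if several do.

1

1. propose(0,'r'):  nop
2. deliver 0→1:  <1:back v0 r>
3. deliver 1→0:  nop
4. deliver 0→3:  <3:back v0 r>
5. deliver 3→0:  <0:prim v0 r>
6. deliver 0→2:  <2:back v0 r>
7. deliver 2→0:  nop
8. deliver 0→4:  <4:back v0 r>
9. deliver 4→0:  nop
10. timeout(1):  <1:prim v1 r>
11. deliver 1→0:  <0:back v1 r>
12. deliver 0→1:  nop
13. deliver 1→2:  <2:back v1 r>
14. deliver 2→1:  nop
15. timeout(0):  <0:back v2 r>
16. propose(2,'q'):  nop
17. deliver 4→1:  nop
18. propose(3,'r'):  nop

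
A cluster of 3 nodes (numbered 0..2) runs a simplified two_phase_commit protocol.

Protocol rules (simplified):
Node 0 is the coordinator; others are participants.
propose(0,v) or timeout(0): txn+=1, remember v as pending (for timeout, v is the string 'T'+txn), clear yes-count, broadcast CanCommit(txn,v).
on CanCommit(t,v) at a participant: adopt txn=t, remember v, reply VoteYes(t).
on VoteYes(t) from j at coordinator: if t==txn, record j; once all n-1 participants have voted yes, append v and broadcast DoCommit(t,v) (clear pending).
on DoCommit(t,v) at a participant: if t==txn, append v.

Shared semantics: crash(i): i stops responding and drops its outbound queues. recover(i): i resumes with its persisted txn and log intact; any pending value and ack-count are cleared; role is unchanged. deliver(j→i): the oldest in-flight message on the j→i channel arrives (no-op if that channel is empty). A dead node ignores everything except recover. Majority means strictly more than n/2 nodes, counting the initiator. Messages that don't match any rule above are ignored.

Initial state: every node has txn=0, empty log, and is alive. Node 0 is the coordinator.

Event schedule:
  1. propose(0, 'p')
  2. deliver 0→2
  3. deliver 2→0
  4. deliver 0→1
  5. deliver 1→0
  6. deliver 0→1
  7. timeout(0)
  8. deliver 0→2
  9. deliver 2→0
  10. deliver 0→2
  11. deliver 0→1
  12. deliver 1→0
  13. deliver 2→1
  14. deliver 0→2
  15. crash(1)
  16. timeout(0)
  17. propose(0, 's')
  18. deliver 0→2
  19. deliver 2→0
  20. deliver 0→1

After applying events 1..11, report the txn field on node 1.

[1] propose(0,'p') → N0(coor t1 [-])
[2] deliver 0→2 → N2(part t1 [-])
[3] deliver 2→0 → ∅
[4] deliver 0→1 → N1(part t1 [-])
[5] deliver 1→0 → N0(coor t1 [p])
[6] deliver 0→1 → N1(part t1 [p])
[7] timeout(0) → N0(coor t2 [p])
[8] deliver 0→2 → N2(part t1 [p])
[9] deliver 2→0 → ∅
[10] deliver 0→2 → N2(part t2 [p])
[11] deliver 0→1 → N1(part t2 [p])

2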